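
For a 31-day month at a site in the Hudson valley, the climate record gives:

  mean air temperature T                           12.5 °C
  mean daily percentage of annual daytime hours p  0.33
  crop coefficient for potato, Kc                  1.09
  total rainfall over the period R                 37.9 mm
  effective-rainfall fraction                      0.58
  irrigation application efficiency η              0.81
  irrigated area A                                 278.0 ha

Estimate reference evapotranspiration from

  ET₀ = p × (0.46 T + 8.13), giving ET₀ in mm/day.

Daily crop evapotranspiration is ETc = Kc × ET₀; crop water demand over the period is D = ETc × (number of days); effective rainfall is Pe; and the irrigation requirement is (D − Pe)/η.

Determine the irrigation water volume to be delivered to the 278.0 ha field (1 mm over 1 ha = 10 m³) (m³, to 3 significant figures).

ET₀ = 0.33 × (0.46 × 12.5 + 8.13) = 0.33 × 13.880 = 4.5804 mm/d
ETc = Kc × ET₀ = 1.09 × 4.5804 = 4.9926 mm/d
Crop demand D = ETc × 31 d = 4.9926 × 31 = 154.771 mm
Pe = 0.58 × 37.9 = 21.982 mm
D − Pe = 154.771 − 21.982 = 132.789 mm
Gross irrigation = 132.789 / 0.81 = 163.937 mm
Volume = 163.937 mm × 278.0 ha × 10 = 455744.9 m³

456000 m³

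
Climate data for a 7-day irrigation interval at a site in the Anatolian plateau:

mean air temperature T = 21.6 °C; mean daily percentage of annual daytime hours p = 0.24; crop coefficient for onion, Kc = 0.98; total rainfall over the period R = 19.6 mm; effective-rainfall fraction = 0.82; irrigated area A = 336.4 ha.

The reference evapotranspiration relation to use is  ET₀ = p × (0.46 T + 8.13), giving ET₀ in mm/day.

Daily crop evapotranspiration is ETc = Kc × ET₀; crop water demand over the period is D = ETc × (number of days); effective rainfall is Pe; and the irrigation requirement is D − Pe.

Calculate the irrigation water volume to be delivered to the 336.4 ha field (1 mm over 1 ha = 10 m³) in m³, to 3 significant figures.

ET₀ = 0.24 × (0.46 × 21.6 + 8.13) = 0.24 × 18.066 = 4.3358 mm/d
ETc = Kc × ET₀ = 0.98 × 4.3358 = 4.2491 mm/d
Crop demand D = ETc × 7 d = 4.2491 × 7 = 29.744 mm
Pe = 0.82 × 19.6 = 16.072 mm
D − Pe = 29.744 − 16.072 = 13.672 mm
Volume = 13.672 mm × 336.4 ha × 10 = 45992.6 m³

46000 m³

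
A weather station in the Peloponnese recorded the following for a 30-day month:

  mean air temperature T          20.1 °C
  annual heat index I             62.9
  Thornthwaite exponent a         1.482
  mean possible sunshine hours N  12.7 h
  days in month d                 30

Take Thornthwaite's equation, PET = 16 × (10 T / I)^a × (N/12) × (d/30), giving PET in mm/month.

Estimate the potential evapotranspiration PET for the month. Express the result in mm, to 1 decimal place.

10T/I = 10 × 20.1 / 62.9 = 3.1955
(10T/I)^a = 3.1955^1.482 = 5.5941
Uncorrected PET = 16 × 5.5941 = 89.506 mm
Correction = (N/12)(d/30) = (12.7/12)(30/30) = 1.0583
PET = 89.506 × 1.0583 = 94.724 mm/month

94.7 mm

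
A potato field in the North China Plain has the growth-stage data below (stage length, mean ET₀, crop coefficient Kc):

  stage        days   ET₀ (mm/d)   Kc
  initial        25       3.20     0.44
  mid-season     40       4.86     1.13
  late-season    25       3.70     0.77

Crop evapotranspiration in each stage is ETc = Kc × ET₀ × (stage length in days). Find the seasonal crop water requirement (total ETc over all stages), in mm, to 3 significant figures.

initial: 0.44 × 3.20 × 25 = 35.20 mm
mid-season: 1.13 × 4.86 × 40 = 219.67 mm
late-season: 0.77 × 3.70 × 25 = 71.23 mm
Seasonal total = 326.10 mm

326 mm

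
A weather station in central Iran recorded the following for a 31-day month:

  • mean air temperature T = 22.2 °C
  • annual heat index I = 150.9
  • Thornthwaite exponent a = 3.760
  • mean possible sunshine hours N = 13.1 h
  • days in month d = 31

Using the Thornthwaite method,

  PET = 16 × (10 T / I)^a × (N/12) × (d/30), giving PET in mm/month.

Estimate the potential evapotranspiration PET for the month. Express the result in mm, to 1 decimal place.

10T/I = 10 × 22.2 / 150.9 = 1.4712
(10T/I)^a = 1.4712^3.760 = 4.2702
Uncorrected PET = 16 × 4.2702 = 68.323 mm
Correction = (N/12)(d/30) = (13.1/12)(31/30) = 1.1281
PET = 68.323 × 1.1281 = 77.075 mm/month

77.1 mm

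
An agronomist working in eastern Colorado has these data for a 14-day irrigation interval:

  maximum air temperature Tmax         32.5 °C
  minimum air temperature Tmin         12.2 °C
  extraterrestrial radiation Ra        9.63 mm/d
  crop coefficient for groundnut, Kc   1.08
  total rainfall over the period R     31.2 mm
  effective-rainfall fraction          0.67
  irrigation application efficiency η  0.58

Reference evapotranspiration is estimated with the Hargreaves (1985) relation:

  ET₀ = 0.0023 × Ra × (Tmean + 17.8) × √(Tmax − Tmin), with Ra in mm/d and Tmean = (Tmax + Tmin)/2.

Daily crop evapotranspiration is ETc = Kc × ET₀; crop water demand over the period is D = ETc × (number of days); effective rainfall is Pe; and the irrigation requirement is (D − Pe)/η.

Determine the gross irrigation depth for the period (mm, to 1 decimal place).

Tmean = (32.5 + 12.2)/2 = 22.35 °C
ET₀ = 0.0023 × 9.63 × (22.35 + 17.8) × √20.3 = 0.0023 × 9.63 × 40.15 × 4.5056 = 4.0068 mm/d
ETc = Kc × ET₀ = 1.08 × 4.0068 = 4.3273 mm/d
Crop demand D = ETc × 14 d = 4.3273 × 14 = 60.582 mm
Pe = 0.67 × 31.2 = 20.904 mm
D − Pe = 60.582 − 20.904 = 39.678 mm
Gross irrigation = 39.678 / 0.58 = 68.410 mm

68.4 mm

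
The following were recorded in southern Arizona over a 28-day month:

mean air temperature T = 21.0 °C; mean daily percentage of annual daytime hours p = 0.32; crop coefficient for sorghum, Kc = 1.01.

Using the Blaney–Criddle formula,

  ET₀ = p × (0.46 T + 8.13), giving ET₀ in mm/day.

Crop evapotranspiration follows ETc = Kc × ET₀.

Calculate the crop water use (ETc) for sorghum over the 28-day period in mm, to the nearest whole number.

161 mm

ET₀ = 0.32 × (0.46 × 21.0 + 8.13) = 0.32 × 17.790 = 5.6928 mm/d
ETc = Kc × ET₀ = 1.01 × 5.6928 = 5.7497 mm/d
Over 28 days: 5.7497 × 28 = 160.992 mm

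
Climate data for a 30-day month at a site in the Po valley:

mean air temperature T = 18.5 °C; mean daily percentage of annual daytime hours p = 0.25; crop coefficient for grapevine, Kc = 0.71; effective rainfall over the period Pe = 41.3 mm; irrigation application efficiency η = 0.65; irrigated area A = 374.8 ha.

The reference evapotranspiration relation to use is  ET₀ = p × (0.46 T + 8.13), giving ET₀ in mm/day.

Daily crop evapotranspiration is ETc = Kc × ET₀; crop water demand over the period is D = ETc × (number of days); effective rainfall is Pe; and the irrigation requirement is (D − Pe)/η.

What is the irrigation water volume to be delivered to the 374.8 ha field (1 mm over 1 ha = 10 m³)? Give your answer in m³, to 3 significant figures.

273000 m³

ET₀ = 0.25 × (0.46 × 18.5 + 8.13) = 0.25 × 16.640 = 4.1600 mm/d
ETc = Kc × ET₀ = 0.71 × 4.1600 = 2.9536 mm/d
Crop demand D = ETc × 30 d = 2.9536 × 30 = 88.608 mm
D − Pe = 88.608 − 41.3 = 47.308 mm
Gross irrigation = 47.308 / 0.65 = 72.782 mm
Volume = 72.782 mm × 374.8 ha × 10 = 272786.9 m³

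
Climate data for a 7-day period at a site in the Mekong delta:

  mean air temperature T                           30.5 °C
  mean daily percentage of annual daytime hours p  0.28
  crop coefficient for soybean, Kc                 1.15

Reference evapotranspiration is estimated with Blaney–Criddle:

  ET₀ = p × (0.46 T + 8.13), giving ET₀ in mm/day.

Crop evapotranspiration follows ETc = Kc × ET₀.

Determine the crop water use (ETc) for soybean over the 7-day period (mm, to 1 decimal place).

49.9 mm

ET₀ = 0.28 × (0.46 × 30.5 + 8.13) = 0.28 × 22.160 = 6.2048 mm/d
ETc = Kc × ET₀ = 1.15 × 6.2048 = 7.1355 mm/d
Over 7 days: 7.1355 × 7 = 49.949 mm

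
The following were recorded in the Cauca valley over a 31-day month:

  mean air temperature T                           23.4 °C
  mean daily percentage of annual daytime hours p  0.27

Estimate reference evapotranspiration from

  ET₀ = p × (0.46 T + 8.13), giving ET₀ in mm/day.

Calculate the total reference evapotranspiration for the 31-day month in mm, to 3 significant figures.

ET₀ = 0.27 × (0.46 × 23.4 + 8.13) = 0.27 × 18.894 = 5.1014 mm/d
Monthly total = 5.1014 × 31 = 158.143 mm

158 mm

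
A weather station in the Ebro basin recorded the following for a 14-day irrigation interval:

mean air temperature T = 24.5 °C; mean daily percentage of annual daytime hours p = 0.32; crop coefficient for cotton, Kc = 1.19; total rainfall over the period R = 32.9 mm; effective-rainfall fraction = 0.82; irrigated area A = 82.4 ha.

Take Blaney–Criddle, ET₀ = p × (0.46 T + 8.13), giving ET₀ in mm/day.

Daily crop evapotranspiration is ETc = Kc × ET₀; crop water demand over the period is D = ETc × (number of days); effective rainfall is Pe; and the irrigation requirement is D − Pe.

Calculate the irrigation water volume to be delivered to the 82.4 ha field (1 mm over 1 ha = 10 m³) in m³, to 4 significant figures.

ET₀ = 0.32 × (0.46 × 24.5 + 8.13) = 0.32 × 19.400 = 6.2080 mm/d
ETc = Kc × ET₀ = 1.19 × 6.2080 = 7.3875 mm/d
Crop demand D = ETc × 14 d = 7.3875 × 14 = 103.425 mm
Pe = 0.82 × 32.9 = 26.978 mm
D − Pe = 103.425 − 26.978 = 76.447 mm
Volume = 76.447 mm × 82.4 ha × 10 = 62992.3 m³

62990 m³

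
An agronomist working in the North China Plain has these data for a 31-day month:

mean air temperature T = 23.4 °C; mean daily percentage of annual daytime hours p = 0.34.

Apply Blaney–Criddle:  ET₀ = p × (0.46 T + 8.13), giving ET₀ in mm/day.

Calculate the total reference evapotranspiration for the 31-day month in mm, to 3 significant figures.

ET₀ = 0.34 × (0.46 × 23.4 + 8.13) = 0.34 × 18.894 = 6.4240 mm/d
Monthly total = 6.4240 × 31 = 199.144 mm

199 mm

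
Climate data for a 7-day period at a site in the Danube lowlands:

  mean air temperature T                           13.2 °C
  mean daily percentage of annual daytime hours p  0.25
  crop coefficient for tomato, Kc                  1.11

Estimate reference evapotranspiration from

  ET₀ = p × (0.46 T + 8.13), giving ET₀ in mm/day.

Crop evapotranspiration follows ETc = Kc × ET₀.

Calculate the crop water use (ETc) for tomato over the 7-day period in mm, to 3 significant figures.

27.6 mm

ET₀ = 0.25 × (0.46 × 13.2 + 8.13) = 0.25 × 14.202 = 3.5505 mm/d
ETc = Kc × ET₀ = 1.11 × 3.5505 = 3.9411 mm/d
Over 7 days: 3.9411 × 7 = 27.588 mm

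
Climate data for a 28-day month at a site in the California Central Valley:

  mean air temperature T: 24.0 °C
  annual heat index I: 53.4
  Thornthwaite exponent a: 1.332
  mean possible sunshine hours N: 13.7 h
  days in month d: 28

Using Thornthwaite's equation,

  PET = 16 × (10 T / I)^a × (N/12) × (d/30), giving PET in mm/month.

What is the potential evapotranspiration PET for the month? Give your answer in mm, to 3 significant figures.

10T/I = 10 × 24.0 / 53.4 = 4.4944
(10T/I)^a = 4.4944^1.332 = 7.4022
Uncorrected PET = 16 × 7.4022 = 118.435 mm
Correction = (N/12)(d/30) = (13.7/12)(28/30) = 1.0656
PET = 118.435 × 1.0656 = 126.204 mm/month

126 mm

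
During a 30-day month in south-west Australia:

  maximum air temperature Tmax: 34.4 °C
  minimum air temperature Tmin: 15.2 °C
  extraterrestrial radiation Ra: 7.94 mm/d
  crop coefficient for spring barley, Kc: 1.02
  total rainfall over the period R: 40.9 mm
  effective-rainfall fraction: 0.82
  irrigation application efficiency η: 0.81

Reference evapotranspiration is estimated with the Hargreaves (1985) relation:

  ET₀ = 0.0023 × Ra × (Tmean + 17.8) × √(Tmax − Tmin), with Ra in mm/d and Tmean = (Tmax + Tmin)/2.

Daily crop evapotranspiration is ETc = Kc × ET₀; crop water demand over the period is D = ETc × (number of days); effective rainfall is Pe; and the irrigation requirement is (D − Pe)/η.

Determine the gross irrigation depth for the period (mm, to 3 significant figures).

87.4 mm

Tmean = (34.4 + 15.2)/2 = 24.80 °C
ET₀ = 0.0023 × 7.94 × (24.80 + 17.8) × √19.2 = 0.0023 × 7.94 × 42.60 × 4.3818 = 3.4089 mm/d
ETc = Kc × ET₀ = 1.02 × 3.4089 = 3.4771 mm/d
Crop demand D = ETc × 30 d = 3.4771 × 30 = 104.313 mm
Pe = 0.82 × 40.9 = 33.538 mm
D − Pe = 104.313 − 33.538 = 70.775 mm
Gross irrigation = 70.775 / 0.81 = 87.377 mm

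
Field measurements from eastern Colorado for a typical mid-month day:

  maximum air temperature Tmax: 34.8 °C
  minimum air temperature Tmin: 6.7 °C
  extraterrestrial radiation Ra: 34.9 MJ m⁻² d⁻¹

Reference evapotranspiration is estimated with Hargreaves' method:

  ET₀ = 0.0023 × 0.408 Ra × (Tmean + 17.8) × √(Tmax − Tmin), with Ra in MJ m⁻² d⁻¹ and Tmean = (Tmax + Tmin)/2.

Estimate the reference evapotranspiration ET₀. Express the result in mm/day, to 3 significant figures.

6.69 mm/day

Tmean = (34.8 + 6.7)/2 = 20.75 °C
0.408 Ra = 0.408 × 34.9 = 14.2392 mm/d equivalent
ET₀ = 0.0023 × 14.2392 × (20.75 + 17.8) × √28.1 = 0.0023 × 14.2392 × 38.55 × 5.3009 = 6.6925 mm/d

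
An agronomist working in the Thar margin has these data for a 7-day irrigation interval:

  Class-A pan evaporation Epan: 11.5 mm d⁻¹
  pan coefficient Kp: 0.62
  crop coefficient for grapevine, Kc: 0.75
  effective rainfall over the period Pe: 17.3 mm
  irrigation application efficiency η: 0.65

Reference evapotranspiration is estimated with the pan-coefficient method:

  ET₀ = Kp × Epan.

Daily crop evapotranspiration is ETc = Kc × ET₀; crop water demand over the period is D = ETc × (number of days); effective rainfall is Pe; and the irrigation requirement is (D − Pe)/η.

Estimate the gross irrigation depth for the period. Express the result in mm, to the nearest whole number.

31 mm

ET₀ = 0.62 × 11.5 = 7.1300 mm/d
ETc = Kc × ET₀ = 0.75 × 7.1300 = 5.3475 mm/d
Crop demand D = ETc × 7 d = 5.3475 × 7 = 37.433 mm
D − Pe = 37.433 − 17.3 = 20.133 mm
Gross irrigation = 20.133 / 0.65 = 30.974 mm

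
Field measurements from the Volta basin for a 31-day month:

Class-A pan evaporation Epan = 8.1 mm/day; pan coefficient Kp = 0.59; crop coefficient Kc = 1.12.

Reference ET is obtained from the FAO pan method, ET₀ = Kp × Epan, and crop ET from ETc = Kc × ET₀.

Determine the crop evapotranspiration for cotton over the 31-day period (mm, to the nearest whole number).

ET₀ = 0.59 × 8.1 = 4.7790 mm/d
ETc = Kc × ET₀ = 1.12 × 4.7790 = 5.3525 mm/d
Over 31 days: 5.3525 × 31 = 165.928 mm

166 mm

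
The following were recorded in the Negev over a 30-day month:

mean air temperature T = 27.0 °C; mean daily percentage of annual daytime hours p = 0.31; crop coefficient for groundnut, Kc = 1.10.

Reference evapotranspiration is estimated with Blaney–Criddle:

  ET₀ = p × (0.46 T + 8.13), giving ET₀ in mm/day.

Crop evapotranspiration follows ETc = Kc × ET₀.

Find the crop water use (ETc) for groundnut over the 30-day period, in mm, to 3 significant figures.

210 mm

ET₀ = 0.31 × (0.46 × 27.0 + 8.13) = 0.31 × 20.550 = 6.3705 mm/d
ETc = Kc × ET₀ = 1.10 × 6.3705 = 7.0076 mm/d
Over 30 days: 7.0076 × 30 = 210.228 mm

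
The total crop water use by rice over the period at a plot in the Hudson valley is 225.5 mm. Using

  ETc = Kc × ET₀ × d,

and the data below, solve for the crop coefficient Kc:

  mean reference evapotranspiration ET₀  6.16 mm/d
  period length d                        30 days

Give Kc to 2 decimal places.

1.22

ETc = Kc × ET₀ × d  ⇒  Kc = ETc / (ET₀ × d)
Kc = 225.5 / (6.16 × 30) = 225.5 / 184.80 = 1.2202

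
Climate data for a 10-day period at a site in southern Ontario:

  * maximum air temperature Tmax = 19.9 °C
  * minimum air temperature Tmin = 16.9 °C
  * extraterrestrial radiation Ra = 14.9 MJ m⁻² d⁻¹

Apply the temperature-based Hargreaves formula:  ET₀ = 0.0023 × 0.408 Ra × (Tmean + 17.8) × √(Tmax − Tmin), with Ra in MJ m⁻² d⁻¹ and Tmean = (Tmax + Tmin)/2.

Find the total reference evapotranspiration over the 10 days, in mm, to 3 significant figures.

8.77 mm

Tmean = (19.9 + 16.9)/2 = 18.40 °C
0.408 Ra = 0.408 × 14.9 = 6.0792 mm/d equivalent
ET₀ = 0.0023 × 6.0792 × (18.40 + 17.8) × √3.0 = 0.0023 × 6.0792 × 36.20 × 1.7321 = 0.8767 mm/d
Over 10 days: 0.8767 × 10 = 8.767 mm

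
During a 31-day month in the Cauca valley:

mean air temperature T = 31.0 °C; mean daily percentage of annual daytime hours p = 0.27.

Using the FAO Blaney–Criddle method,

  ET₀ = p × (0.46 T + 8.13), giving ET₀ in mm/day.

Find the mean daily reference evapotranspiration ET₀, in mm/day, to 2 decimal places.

6.05 mm/day

ET₀ = 0.27 × (0.46 × 31.0 + 8.13) = 0.27 × 22.390 = 6.0453 mm/d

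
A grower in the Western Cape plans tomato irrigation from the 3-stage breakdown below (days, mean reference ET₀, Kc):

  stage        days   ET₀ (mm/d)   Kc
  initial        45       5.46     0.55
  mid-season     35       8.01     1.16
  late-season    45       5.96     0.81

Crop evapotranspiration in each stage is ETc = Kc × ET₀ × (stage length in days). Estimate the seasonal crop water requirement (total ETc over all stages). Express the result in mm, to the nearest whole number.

678 mm

initial: 0.55 × 5.46 × 45 = 135.14 mm
mid-season: 1.16 × 8.01 × 35 = 325.21 mm
late-season: 0.81 × 5.96 × 45 = 217.24 mm
Seasonal total = 677.59 mm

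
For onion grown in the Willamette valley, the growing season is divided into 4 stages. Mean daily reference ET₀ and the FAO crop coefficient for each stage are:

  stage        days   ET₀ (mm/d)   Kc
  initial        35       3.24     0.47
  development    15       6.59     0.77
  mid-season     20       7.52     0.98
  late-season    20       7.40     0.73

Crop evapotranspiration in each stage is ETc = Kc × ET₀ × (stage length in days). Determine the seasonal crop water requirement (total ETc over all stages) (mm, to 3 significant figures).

initial: 0.47 × 3.24 × 35 = 53.30 mm
development: 0.77 × 6.59 × 15 = 76.11 mm
mid-season: 0.98 × 7.52 × 20 = 147.39 mm
late-season: 0.73 × 7.40 × 20 = 108.04 mm
Seasonal total = 384.84 mm

385 mm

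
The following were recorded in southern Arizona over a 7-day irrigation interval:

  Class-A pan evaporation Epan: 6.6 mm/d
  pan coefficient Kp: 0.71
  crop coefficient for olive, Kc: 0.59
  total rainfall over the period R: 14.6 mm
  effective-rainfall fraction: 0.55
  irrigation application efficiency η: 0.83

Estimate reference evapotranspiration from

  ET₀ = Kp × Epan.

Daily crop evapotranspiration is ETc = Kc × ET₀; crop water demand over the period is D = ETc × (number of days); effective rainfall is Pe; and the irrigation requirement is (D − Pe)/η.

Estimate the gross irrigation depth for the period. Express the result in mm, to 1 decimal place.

ET₀ = 0.71 × 6.6 = 4.6860 mm/d
ETc = Kc × ET₀ = 0.59 × 4.6860 = 2.7647 mm/d
Crop demand D = ETc × 7 d = 2.7647 × 7 = 19.353 mm
Pe = 0.55 × 14.6 = 8.030 mm
D − Pe = 19.353 − 8.030 = 11.323 mm
Gross irrigation = 11.323 / 0.83 = 13.642 mm

13.6 mm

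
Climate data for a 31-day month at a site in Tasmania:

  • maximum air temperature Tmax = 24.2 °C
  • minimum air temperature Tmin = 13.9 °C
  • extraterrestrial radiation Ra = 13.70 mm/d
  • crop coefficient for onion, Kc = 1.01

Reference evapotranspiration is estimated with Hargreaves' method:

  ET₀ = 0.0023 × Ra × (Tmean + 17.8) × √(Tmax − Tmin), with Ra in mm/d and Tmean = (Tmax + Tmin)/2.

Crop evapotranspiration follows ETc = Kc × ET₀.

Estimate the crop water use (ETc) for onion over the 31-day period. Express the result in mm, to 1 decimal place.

116.7 mm

Tmean = (24.2 + 13.9)/2 = 19.05 °C
ET₀ = 0.0023 × 13.70 × (19.05 + 17.8) × √10.3 = 0.0023 × 13.70 × 36.85 × 3.2094 = 3.7266 mm/d
ETc = Kc × ET₀ = 1.01 × 3.7266 = 3.7639 mm/d
Over 31 days: 3.7639 × 31 = 116.681 mm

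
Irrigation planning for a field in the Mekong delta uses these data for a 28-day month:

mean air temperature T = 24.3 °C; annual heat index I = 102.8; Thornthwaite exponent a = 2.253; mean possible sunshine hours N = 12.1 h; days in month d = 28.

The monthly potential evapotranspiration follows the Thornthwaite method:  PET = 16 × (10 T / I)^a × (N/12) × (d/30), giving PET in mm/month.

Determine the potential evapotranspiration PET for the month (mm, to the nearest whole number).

105 mm

10T/I = 10 × 24.3 / 102.8 = 2.3638
(10T/I)^a = 2.3638^2.253 = 6.9462
Uncorrected PET = 16 × 6.9462 = 111.139 mm
Correction = (N/12)(d/30) = (12.1/12)(28/30) = 0.9411
PET = 111.139 × 0.9411 = 104.593 mm/month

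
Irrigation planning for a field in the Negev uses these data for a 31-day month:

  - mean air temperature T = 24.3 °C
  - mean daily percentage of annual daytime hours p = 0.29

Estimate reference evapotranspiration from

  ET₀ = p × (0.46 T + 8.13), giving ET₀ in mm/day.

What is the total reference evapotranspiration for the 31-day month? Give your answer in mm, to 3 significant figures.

ET₀ = 0.29 × (0.46 × 24.3 + 8.13) = 0.29 × 19.308 = 5.5993 mm/d
Monthly total = 5.5993 × 31 = 173.578 mm

174 mm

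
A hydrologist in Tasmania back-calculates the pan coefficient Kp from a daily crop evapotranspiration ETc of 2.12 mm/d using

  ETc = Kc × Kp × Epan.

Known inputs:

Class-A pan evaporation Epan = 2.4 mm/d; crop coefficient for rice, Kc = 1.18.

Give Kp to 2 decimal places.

0.75

ETc = Kc × Kp × Epan  ⇒  Kp = ETc / (Kc × Epan)
Kp = 2.12 / (1.18 × 2.4) = 2.12 / 2.832 = 0.7486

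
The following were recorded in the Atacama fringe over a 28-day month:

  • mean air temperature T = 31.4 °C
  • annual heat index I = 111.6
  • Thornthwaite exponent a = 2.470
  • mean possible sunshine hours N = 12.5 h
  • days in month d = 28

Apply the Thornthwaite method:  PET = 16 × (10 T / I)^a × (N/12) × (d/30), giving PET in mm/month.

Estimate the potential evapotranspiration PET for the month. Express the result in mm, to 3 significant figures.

10T/I = 10 × 31.4 / 111.6 = 2.8136
(10T/I)^a = 2.8136^2.470 = 12.8729
Uncorrected PET = 16 × 12.8729 = 205.966 mm
Correction = (N/12)(d/30) = (12.5/12)(28/30) = 0.9722
PET = 205.966 × 0.9722 = 200.240 mm/month

200 mm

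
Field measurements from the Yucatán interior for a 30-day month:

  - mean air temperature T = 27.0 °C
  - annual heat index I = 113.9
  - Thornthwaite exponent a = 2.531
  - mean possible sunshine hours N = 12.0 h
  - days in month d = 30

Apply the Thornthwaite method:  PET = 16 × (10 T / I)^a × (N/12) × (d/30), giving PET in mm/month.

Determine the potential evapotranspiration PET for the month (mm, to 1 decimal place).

10T/I = 10 × 27.0 / 113.9 = 2.3705
(10T/I)^a = 2.3705^2.531 = 8.8863
Uncorrected PET = 16 × 8.8863 = 142.181 mm
Correction = (N/12)(d/30) = (12.0/12)(30/30) = 1.0000
PET = 142.181 × 1.0000 = 142.181 mm/month

142.2 mm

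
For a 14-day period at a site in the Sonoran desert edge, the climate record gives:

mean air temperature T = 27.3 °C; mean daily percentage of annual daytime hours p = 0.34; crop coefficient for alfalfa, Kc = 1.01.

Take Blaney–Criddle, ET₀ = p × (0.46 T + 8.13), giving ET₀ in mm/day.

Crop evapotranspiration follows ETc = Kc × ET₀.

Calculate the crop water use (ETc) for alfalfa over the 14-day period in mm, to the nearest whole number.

99 mm

ET₀ = 0.34 × (0.46 × 27.3 + 8.13) = 0.34 × 20.688 = 7.0339 mm/d
ETc = Kc × ET₀ = 1.01 × 7.0339 = 7.1042 mm/d
Over 14 days: 7.1042 × 14 = 99.459 mm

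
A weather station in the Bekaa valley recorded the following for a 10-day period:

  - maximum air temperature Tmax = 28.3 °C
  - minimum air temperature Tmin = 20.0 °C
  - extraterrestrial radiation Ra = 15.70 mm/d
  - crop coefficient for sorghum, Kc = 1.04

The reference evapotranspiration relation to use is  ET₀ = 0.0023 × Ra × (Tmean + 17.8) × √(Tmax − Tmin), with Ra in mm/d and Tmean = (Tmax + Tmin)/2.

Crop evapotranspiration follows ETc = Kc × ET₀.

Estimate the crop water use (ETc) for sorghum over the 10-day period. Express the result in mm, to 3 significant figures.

Tmean = (28.3 + 20.0)/2 = 24.15 °C
ET₀ = 0.0023 × 15.70 × (24.15 + 17.8) × √8.3 = 0.0023 × 15.70 × 41.95 × 2.8810 = 4.3642 mm/d
ETc = Kc × ET₀ = 1.04 × 4.3642 = 4.5388 mm/d
Over 10 days: 4.5388 × 10 = 45.388 mm

45.4 mm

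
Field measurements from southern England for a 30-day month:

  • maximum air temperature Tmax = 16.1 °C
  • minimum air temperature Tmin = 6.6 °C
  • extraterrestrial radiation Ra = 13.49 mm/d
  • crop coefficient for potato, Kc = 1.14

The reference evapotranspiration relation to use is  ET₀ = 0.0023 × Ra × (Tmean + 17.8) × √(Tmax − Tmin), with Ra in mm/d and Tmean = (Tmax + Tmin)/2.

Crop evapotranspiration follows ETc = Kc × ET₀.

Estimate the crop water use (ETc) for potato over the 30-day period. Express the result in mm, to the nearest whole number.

Tmean = (16.1 + 6.6)/2 = 11.35 °C
ET₀ = 0.0023 × 13.49 × (11.35 + 17.8) × √9.5 = 0.0023 × 13.49 × 29.15 × 3.0822 = 2.7877 mm/d
ETc = Kc × ET₀ = 1.14 × 2.7877 = 3.1780 mm/d
Over 30 days: 3.1780 × 30 = 95.340 mm

95 mm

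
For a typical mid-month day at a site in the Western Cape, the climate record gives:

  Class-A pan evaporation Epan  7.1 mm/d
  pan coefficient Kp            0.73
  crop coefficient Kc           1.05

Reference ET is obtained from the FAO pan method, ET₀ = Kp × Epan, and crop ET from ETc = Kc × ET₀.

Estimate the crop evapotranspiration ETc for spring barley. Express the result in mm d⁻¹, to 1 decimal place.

5.4 mm d⁻¹

ET₀ = 0.73 × 7.1 = 5.1830 mm/d
ETc = Kc × ET₀ = 1.05 × 5.1830 = 5.4422 mm/d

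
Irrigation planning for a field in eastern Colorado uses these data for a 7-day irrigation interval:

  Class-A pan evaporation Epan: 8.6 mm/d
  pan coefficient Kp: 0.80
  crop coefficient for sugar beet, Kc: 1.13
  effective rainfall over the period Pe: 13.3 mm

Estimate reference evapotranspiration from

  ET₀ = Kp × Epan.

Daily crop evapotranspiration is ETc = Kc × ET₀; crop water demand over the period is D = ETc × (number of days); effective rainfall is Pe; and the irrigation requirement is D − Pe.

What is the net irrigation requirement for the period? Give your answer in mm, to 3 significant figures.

41.1 mm

ET₀ = 0.80 × 8.6 = 6.8800 mm/d
ETc = Kc × ET₀ = 1.13 × 6.8800 = 7.7744 mm/d
Crop demand D = ETc × 7 d = 7.7744 × 7 = 54.421 mm
D − Pe = 54.421 − 13.3 = 41.121 mm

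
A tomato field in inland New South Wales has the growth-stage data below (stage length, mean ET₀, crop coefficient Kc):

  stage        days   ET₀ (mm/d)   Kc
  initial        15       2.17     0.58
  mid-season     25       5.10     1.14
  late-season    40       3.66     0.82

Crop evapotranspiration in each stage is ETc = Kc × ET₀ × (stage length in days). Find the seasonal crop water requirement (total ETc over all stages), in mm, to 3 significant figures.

initial: 0.58 × 2.17 × 15 = 18.88 mm
mid-season: 1.14 × 5.10 × 25 = 145.35 mm
late-season: 0.82 × 3.66 × 40 = 120.05 mm
Seasonal total = 284.28 mm

284 mm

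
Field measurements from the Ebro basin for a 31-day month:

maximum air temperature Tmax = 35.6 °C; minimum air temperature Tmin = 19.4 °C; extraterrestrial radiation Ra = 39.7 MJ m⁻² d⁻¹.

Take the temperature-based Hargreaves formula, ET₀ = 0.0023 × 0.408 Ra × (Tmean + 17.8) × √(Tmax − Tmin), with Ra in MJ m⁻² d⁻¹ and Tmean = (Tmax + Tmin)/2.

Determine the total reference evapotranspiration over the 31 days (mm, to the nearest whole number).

Tmean = (35.6 + 19.4)/2 = 27.50 °C
0.408 Ra = 0.408 × 39.7 = 16.1976 mm/d equivalent
ET₀ = 0.0023 × 16.1976 × (27.50 + 17.8) × √16.2 = 0.0023 × 16.1976 × 45.30 × 4.0249 = 6.7925 mm/d
Over 31 days: 6.7925 × 31 = 210.568 mm

211 mm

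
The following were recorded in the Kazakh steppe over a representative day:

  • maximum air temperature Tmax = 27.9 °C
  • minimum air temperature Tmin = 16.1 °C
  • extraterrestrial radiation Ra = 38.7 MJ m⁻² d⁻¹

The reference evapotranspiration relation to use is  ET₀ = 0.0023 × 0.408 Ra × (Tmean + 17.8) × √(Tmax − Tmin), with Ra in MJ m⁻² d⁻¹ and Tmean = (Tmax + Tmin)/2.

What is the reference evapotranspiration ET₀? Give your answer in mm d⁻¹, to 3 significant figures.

Tmean = (27.9 + 16.1)/2 = 22.00 °C
0.408 Ra = 0.408 × 38.7 = 15.7896 mm/d equivalent
ET₀ = 0.0023 × 15.7896 × (22.00 + 17.8) × √11.8 = 0.0023 × 15.7896 × 39.80 × 3.4351 = 4.9650 mm/d

4.97 mm d⁻¹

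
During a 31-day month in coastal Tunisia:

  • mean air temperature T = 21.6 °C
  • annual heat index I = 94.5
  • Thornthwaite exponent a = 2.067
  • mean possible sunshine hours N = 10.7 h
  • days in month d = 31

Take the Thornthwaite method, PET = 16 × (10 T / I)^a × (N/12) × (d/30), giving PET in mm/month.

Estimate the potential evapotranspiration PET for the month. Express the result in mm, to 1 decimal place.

81.4 mm

10T/I = 10 × 21.6 / 94.5 = 2.2857
(10T/I)^a = 2.2857^2.067 = 5.5220
Uncorrected PET = 16 × 5.5220 = 88.352 mm
Correction = (N/12)(d/30) = (10.7/12)(31/30) = 0.9214
PET = 88.352 × 0.9214 = 81.408 mm/month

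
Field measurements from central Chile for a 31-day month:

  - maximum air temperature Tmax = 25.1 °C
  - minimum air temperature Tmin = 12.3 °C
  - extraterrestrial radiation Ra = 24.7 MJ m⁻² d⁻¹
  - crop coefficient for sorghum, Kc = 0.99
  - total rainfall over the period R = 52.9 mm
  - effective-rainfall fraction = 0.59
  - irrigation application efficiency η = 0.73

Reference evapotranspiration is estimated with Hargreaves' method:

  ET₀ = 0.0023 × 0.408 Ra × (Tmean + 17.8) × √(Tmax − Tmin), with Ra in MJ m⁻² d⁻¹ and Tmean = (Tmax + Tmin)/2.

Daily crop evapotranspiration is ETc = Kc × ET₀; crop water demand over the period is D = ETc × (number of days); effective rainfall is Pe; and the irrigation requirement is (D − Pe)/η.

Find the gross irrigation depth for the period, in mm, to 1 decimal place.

84.5 mm

Tmean = (25.1 + 12.3)/2 = 18.70 °C
0.408 Ra = 0.408 × 24.7 = 10.0776 mm/d equivalent
ET₀ = 0.0023 × 10.0776 × (18.70 + 17.8) × √12.8 = 0.0023 × 10.0776 × 36.50 × 3.5777 = 3.0268 mm/d
ETc = Kc × ET₀ = 0.99 × 3.0268 = 2.9965 mm/d
Crop demand D = ETc × 31 d = 2.9965 × 31 = 92.892 mm
Pe = 0.59 × 52.9 = 31.211 mm
D − Pe = 92.892 − 31.211 = 61.681 mm
Gross irrigation = 61.681 / 0.73 = 84.495 mm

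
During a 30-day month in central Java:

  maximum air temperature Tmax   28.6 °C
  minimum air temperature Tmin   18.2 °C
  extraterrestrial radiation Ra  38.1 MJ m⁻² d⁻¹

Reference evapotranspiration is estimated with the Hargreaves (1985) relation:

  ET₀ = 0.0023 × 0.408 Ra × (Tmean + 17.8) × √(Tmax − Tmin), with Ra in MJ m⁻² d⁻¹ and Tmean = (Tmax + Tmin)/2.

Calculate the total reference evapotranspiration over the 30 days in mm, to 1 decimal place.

142.5 mm

Tmean = (28.6 + 18.2)/2 = 23.40 °C
0.408 Ra = 0.408 × 38.1 = 15.5448 mm/d equivalent
ET₀ = 0.0023 × 15.5448 × (23.40 + 17.8) × √10.4 = 0.0023 × 15.5448 × 41.20 × 3.2249 = 4.7504 mm/d
Over 30 days: 4.7504 × 30 = 142.512 mm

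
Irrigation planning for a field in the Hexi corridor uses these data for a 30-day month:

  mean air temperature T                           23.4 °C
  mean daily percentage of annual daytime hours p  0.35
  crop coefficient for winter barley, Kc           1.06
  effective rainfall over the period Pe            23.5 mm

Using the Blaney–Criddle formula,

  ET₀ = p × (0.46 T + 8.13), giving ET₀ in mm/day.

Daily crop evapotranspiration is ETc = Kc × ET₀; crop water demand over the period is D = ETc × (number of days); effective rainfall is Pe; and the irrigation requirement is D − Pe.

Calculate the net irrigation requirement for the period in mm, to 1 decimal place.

186.8 mm

ET₀ = 0.35 × (0.46 × 23.4 + 8.13) = 0.35 × 18.894 = 6.6129 mm/d
ETc = Kc × ET₀ = 1.06 × 6.6129 = 7.0097 mm/d
Crop demand D = ETc × 30 d = 7.0097 × 30 = 210.291 mm
D − Pe = 210.291 − 23.5 = 186.791 mm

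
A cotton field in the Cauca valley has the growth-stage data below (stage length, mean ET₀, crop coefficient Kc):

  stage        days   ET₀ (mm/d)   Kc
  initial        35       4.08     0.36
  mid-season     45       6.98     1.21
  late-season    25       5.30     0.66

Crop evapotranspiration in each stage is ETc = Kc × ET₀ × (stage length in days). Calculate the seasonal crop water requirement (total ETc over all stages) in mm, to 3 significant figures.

519 mm

initial: 0.36 × 4.08 × 35 = 51.41 mm
mid-season: 1.21 × 6.98 × 45 = 380.06 mm
late-season: 0.66 × 5.30 × 25 = 87.45 mm
Seasonal total = 518.92 mm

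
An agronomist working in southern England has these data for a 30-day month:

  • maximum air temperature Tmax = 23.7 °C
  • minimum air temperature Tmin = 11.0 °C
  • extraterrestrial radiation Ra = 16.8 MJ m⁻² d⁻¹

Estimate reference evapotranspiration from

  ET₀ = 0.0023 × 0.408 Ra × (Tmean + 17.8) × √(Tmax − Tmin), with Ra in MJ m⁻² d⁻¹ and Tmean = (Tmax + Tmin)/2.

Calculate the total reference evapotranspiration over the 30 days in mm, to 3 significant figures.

Tmean = (23.7 + 11.0)/2 = 17.35 °C
0.408 Ra = 0.408 × 16.8 = 6.8544 mm/d equivalent
ET₀ = 0.0023 × 6.8544 × (17.35 + 17.8) × √12.7 = 0.0023 × 6.8544 × 35.15 × 3.5637 = 1.9748 mm/d
Over 30 days: 1.9748 × 30 = 59.244 mm

59.2 mm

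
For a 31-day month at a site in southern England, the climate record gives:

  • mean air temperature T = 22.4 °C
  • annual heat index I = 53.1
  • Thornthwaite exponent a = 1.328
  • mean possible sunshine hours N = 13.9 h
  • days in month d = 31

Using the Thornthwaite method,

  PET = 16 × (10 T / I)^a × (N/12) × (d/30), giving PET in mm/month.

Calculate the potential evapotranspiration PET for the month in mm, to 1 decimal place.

10T/I = 10 × 22.4 / 53.1 = 4.2185
(10T/I)^a = 4.2185^1.328 = 6.7641
Uncorrected PET = 16 × 6.7641 = 108.226 mm
Correction = (N/12)(d/30) = (13.9/12)(31/30) = 1.1969
PET = 108.226 × 1.1969 = 129.536 mm/month

129.5 mm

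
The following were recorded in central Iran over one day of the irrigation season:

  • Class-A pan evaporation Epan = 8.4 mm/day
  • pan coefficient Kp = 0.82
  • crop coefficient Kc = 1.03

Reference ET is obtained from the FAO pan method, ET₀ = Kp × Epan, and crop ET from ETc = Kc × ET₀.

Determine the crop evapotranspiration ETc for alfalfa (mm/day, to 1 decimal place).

ET₀ = 0.82 × 8.4 = 6.8880 mm/d
ETc = Kc × ET₀ = 1.03 × 6.8880 = 7.0946 mm/d

7.1 mm/day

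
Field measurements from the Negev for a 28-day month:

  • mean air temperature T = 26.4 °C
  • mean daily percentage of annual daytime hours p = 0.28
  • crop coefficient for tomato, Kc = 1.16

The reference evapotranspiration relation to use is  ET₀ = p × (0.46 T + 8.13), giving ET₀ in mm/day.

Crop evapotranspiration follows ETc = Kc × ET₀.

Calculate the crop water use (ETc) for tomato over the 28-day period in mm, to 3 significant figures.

184 mm

ET₀ = 0.28 × (0.46 × 26.4 + 8.13) = 0.28 × 20.274 = 5.6767 mm/d
ETc = Kc × ET₀ = 1.16 × 5.6767 = 6.5850 mm/d
Over 28 days: 6.5850 × 28 = 184.380 mm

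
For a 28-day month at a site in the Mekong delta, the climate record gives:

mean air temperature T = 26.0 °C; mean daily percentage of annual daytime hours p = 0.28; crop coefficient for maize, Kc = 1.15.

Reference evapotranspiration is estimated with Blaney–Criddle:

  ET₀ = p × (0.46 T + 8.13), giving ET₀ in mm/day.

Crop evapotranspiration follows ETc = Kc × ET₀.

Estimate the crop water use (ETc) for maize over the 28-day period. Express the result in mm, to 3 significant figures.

ET₀ = 0.28 × (0.46 × 26.0 + 8.13) = 0.28 × 20.090 = 5.6252 mm/d
ETc = Kc × ET₀ = 1.15 × 5.6252 = 6.4690 mm/d
Over 28 days: 6.4690 × 28 = 181.132 mm

181 mm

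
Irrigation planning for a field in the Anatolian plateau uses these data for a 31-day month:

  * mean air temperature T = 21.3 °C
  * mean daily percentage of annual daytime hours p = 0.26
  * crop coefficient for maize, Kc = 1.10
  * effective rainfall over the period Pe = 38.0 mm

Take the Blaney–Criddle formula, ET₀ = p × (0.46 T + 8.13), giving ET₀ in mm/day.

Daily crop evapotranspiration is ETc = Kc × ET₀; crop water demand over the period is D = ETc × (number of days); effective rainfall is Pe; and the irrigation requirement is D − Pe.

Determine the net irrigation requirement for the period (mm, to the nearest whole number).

121 mm

ET₀ = 0.26 × (0.46 × 21.3 + 8.13) = 0.26 × 17.928 = 4.6613 mm/d
ETc = Kc × ET₀ = 1.10 × 4.6613 = 5.1274 mm/d
Crop demand D = ETc × 31 d = 5.1274 × 31 = 158.949 mm
D − Pe = 158.949 − 38.0 = 120.949 mm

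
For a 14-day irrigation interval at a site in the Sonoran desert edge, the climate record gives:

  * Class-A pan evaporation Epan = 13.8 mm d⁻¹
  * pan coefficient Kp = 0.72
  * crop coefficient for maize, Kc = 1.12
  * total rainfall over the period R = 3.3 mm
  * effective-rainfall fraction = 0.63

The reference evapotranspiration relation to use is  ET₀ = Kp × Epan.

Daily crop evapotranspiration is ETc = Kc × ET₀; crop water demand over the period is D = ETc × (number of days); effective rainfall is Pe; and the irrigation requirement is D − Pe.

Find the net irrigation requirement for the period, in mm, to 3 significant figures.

154 mm

ET₀ = 0.72 × 13.8 = 9.9360 mm/d
ETc = Kc × ET₀ = 1.12 × 9.9360 = 11.1283 mm/d
Crop demand D = ETc × 14 d = 11.1283 × 14 = 155.796 mm
Pe = 0.63 × 3.3 = 2.079 mm
D − Pe = 155.796 − 2.079 = 153.717 mm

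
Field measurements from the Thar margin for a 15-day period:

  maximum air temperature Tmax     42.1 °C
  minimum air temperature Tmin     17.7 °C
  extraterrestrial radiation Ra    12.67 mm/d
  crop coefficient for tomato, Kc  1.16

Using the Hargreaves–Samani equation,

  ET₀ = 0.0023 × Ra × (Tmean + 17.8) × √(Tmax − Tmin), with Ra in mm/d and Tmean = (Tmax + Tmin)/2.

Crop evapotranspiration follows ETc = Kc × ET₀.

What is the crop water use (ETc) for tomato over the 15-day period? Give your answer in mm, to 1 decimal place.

Tmean = (42.1 + 17.7)/2 = 29.90 °C
ET₀ = 0.0023 × 12.67 × (29.90 + 17.8) × √24.4 = 0.0023 × 12.67 × 47.70 × 4.9396 = 6.8662 mm/d
ETc = Kc × ET₀ = 1.16 × 6.8662 = 7.9648 mm/d
Over 15 days: 7.9648 × 15 = 119.472 mm

119.5 mm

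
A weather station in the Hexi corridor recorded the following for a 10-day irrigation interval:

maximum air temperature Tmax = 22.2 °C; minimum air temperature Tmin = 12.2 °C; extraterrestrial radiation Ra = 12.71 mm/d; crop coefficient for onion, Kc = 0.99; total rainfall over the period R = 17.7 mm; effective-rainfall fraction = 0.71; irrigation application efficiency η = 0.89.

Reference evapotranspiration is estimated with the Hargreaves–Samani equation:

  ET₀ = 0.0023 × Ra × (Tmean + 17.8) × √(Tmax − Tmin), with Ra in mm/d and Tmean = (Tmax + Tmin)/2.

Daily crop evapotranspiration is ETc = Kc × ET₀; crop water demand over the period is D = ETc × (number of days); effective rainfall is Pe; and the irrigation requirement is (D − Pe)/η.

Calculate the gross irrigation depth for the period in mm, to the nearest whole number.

22 mm

Tmean = (22.2 + 12.2)/2 = 17.20 °C
ET₀ = 0.0023 × 12.71 × (17.20 + 17.8) × √10.0 = 0.0023 × 12.71 × 35.00 × 3.1623 = 3.2355 mm/d
ETc = Kc × ET₀ = 0.99 × 3.2355 = 3.2031 mm/d
Crop demand D = ETc × 10 d = 3.2031 × 10 = 32.031 mm
Pe = 0.71 × 17.7 = 12.567 mm
D − Pe = 32.031 − 12.567 = 19.464 mm
Gross irrigation = 19.464 / 0.89 = 21.870 mm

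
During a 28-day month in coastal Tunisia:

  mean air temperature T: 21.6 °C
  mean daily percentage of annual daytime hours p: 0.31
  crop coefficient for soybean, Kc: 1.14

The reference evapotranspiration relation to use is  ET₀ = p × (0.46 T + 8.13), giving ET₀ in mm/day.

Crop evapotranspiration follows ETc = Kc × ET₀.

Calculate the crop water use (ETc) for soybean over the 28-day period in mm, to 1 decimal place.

178.8 mm

ET₀ = 0.31 × (0.46 × 21.6 + 8.13) = 0.31 × 18.066 = 5.6005 mm/d
ETc = Kc × ET₀ = 1.14 × 5.6005 = 6.3846 mm/d
Over 28 days: 6.3846 × 28 = 178.769 mm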